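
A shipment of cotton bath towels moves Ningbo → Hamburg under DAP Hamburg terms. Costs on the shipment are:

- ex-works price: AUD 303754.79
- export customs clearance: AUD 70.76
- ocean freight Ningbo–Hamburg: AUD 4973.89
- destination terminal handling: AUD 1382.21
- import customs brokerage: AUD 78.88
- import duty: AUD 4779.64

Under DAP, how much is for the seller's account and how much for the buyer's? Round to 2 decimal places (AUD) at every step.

DAP: the seller bears all costs to the named destination except import duty and clearance.
Seller's account: goods 303754.79 + export clearance 70.76 + freight 4973.89 + destination terminal 1382.21 = 310181.65
Buyer's account: brokerage 78.88 + duty 4779.64 = 4858.52

Seller: AUD 310181.65; buyer: AUD 4858.52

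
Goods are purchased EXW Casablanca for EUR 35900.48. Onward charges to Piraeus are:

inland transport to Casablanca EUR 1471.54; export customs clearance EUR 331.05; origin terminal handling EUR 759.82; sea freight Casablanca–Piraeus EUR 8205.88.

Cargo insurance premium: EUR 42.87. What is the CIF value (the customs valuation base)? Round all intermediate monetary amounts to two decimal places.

CIF = EXW price + pre-shipment costs + freight + insurance
CIF = 35900.48 + 1471.54 + 331.05 + 759.82 + 8205.88 + 42.87 = 46711.64

CIF value: EUR 46711.64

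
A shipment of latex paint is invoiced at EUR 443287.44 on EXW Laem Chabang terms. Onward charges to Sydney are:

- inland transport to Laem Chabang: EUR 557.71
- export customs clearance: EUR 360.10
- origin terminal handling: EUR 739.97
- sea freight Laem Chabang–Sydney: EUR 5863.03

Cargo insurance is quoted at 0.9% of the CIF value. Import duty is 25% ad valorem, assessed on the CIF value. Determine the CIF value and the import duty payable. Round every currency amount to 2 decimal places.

CIF value: EUR 454902.37; import duty: EUR 113725.59

Let C be the CIF value. C = EXW price + pre-shipment costs + freight + 0.9% × C
C − 0.9% × C = 443287.44 + 557.71 + 360.10 + 739.97 + 5863.03
0.991 × C = 450808.25
C = 450808.25 / 0.991 = 454902.37
Insurance premium = 0.9% × 454902.37 = 4094.12
Import duty = 454902.37 × 25% = 113725.59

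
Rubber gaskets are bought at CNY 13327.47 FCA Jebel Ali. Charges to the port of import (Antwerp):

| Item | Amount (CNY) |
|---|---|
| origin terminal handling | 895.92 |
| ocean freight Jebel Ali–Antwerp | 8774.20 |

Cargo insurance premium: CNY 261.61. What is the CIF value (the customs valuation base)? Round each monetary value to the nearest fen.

CIF = FCA price + pre-shipment costs + freight + insurance
CIF = 13327.47 + 895.92 + 8774.20 + 261.61 = 23259.20

CIF value: CNY 23259.20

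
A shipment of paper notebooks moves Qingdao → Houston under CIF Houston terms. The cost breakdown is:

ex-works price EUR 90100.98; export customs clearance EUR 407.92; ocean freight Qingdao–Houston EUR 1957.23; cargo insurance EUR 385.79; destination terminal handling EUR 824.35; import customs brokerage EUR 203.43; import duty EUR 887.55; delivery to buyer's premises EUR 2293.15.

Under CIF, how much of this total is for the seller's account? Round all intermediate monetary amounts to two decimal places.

Seller's account: EUR 92851.92

CIF: the seller pays costs through ocean freight and marine insurance to the destination port.
Seller's account: goods 90100.98 + export clearance 407.92 + freight 1957.23 + insurance 385.79 = 92851.92
Buyer's account: destination terminal 824.35 + brokerage 203.43 + duty 887.55 + delivery 2293.15 = 4208.48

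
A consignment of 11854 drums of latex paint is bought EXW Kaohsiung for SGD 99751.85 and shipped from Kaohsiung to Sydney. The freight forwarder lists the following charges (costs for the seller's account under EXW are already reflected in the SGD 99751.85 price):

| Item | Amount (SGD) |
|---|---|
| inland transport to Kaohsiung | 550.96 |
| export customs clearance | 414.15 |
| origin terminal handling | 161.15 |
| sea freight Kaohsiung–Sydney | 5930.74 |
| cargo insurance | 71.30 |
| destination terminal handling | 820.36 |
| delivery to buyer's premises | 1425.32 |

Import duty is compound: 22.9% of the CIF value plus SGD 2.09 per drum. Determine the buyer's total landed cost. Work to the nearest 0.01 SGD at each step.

Total landed cost: SGD 158376.24

EXW: the seller makes goods available at their premises; the buyer bears all onward costs.
CIF value = EXW price + inland to port + export clearance + origin terminal + freight + insurance = 99751.85 + 550.96 + 414.15 + 161.15 + 5930.74 + 71.30 = 106880.15
Ad valorem component: 106880.15 × 22.9% = 24475.55
Specific component: 11854 × 2.09 = 24774.86
Import duty = 24475.55 + 24774.86 = 49250.41
Buyer bears: inland to port 550.96 + export clearance 414.15 + origin terminal 161.15 + freight 5930.74 + insurance 71.30 + destination terminal 820.36 + delivery 1425.32 + duty 49250.41 = 58624.39
Landed cost = invoice 99751.85 + 58624.39 = 158376.24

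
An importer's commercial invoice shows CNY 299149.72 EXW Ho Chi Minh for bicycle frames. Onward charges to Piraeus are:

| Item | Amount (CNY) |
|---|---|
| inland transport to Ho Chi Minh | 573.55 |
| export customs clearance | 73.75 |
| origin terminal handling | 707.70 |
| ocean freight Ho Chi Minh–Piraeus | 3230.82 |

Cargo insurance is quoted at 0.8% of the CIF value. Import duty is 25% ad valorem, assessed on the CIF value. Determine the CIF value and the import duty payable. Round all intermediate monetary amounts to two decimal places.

CIF value: CNY 306185.02; import duty: CNY 76546.26

Let C be the CIF value. C = EXW price + pre-shipment costs + freight + 0.8% × C
C − 0.8% × C = 299149.72 + 573.55 + 73.75 + 707.70 + 3230.82
0.992 × C = 303735.54
C = 303735.54 / 0.992 = 306185.02
Insurance premium = 0.8% × 306185.02 = 2449.48
Import duty = 306185.02 × 25% = 76546.26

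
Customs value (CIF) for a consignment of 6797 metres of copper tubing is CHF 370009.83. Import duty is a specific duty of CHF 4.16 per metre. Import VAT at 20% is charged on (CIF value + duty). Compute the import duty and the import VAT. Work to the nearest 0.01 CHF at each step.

Import duty = 6797 × 4.16 = 28275.52
VAT base = CIF + duty = 370009.83 + 28275.52 = 398285.35
Import VAT = 398285.35 × 20% = 79657.07

Import duty: CHF 28275.52; import VAT: CHF 79657.07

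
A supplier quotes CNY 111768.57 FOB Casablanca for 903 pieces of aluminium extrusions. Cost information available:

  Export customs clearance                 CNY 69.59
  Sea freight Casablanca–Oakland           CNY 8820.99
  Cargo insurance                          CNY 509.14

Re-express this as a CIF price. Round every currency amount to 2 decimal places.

CIF price: CNY 121098.70

Not relevant to the conversion: export clearance — on the seller under both FOB and CIF; already in the FOB price and stays in the CIF price.
From FOB to CIF, the seller additionally bears: freight, insurance.
CIF price = 111768.57 + 8820.99 + 509.14 = 121098.70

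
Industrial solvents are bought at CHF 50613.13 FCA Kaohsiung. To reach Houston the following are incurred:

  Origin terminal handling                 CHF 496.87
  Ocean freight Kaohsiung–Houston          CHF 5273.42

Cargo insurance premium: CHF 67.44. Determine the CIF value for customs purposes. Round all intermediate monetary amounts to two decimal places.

CIF value: CHF 56450.86

CIF = FCA price + pre-shipment costs + freight + insurance
CIF = 50613.13 + 496.87 + 5273.42 + 67.44 = 56450.86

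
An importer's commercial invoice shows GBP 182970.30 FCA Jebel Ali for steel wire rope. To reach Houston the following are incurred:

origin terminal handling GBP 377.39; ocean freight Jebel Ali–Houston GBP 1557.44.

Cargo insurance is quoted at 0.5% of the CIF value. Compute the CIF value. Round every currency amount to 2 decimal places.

Let C be the CIF value. C = FCA price + pre-shipment costs + freight + 0.5% × C
C − 0.5% × C = 182970.30 + 377.39 + 1557.44
0.995 × C = 184905.13
C = 184905.13 / 0.995 = 185834.30
Insurance premium = 0.5% × 185834.30 = 929.17

CIF value: GBP 185834.30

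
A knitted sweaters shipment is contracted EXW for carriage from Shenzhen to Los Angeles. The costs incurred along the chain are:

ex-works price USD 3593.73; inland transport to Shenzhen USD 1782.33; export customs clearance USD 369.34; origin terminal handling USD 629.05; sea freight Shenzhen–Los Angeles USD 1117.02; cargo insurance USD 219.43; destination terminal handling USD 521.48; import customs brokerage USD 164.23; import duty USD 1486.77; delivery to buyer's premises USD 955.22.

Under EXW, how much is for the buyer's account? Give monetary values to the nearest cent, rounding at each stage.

Buyer's account: USD 7244.87

EXW: the seller makes goods available at their premises; the buyer bears all onward costs.
Seller's account: goods 3593.73 = 3593.73
Buyer's account: inland to port 1782.33 + export clearance 369.34 + origin terminal 629.05 + freight 1117.02 + insurance 219.43 + destination terminal 521.48 + brokerage 164.23 + duty 1486.77 + delivery 955.22 = 7244.87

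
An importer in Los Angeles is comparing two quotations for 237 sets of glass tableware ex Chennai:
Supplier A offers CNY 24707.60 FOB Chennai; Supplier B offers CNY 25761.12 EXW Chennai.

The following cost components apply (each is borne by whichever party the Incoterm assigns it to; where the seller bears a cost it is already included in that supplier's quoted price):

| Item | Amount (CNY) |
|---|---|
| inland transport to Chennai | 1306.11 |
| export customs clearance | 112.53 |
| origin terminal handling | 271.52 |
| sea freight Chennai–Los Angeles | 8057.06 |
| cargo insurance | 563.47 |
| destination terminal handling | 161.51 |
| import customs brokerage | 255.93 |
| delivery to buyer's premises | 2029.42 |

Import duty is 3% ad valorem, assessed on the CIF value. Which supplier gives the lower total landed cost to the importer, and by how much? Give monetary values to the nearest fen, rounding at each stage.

Supplier A is cheaper by CNY 2825.99

Supplier A (FOB):
CIF value = FOB price + freight + insurance = 24707.60 + 8057.06 + 563.47 = 33328.13
Import duty = 33328.13 × 3% = 999.84
Buyer bears (A): 8057.06 + 563.47 + 161.51 + 255.93 + 2029.42 = 11067.39
Landed cost (A) = invoice 24707.60 + 11067.39 + duty 999.84 = 36774.83
Supplier B (EXW):
CIF value = EXW price + inland to port + export clearance + origin terminal + freight + insurance = 25761.12 + 1306.11 + 112.53 + 271.52 + 8057.06 + 563.47 = 36071.81
Import duty = 36071.81 × 3% = 1082.15
Buyer bears (B): 1306.11 + 112.53 + 271.52 + 8057.06 + 563.47 + 161.51 + 255.93 + 2029.42 = 12757.55
Landed cost (B) = invoice 25761.12 + 12757.55 + duty 1082.15 = 39600.82
Difference = |36774.83 − 39600.82| = 2825.99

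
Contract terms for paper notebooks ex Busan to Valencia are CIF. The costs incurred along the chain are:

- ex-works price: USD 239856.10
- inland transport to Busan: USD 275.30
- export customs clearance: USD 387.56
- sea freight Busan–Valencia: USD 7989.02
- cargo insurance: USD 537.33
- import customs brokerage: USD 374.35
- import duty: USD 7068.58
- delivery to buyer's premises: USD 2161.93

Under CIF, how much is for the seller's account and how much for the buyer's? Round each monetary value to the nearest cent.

CIF: the seller pays costs through ocean freight and marine insurance to the destination port.
Seller's account: goods 239856.10 + inland to port 275.30 + export clearance 387.56 + freight 7989.02 + insurance 537.33 = 249045.31
Buyer's account: brokerage 374.35 + duty 7068.58 + delivery 2161.93 = 9604.86

Seller: USD 249045.31; buyer: USD 9604.86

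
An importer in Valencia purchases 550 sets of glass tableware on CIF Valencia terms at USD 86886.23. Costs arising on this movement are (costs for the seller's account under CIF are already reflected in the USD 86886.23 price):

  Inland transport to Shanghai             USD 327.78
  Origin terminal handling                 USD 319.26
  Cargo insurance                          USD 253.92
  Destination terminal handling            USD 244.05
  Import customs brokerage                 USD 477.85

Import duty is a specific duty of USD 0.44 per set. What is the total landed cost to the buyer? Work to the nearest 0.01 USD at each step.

Total landed cost: USD 87850.13

CIF: the seller pays costs through ocean freight and marine insurance to the destination port.
Already in the invoice (seller's account under CIF): inland to port, origin terminal, insurance — exclude.
The CIF price already equals the CIF value: 86886.23
Import duty = 550 × 0.44 = 242.00
Buyer bears: destination terminal 244.05 + brokerage 477.85 + duty 242.00 = 963.90
Landed cost = invoice 86886.23 + 963.90 = 87850.13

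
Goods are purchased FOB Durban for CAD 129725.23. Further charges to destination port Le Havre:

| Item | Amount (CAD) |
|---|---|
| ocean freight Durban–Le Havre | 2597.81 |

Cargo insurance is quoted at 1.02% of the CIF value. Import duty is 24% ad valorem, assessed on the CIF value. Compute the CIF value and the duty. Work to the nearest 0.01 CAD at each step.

Let C be the CIF value. C = FOB price + freight + 1.02% × C
C − 1.02% × C = 129725.23 + 2597.81
0.9898 × C = 132323.04
C = 132323.04 / 0.9898 = 133686.64
Insurance premium = 1.02% × 133686.64 = 1363.60
Import duty = 133686.64 × 24% = 32084.79

CIF value: CAD 133686.64; import duty: CAD 32084.79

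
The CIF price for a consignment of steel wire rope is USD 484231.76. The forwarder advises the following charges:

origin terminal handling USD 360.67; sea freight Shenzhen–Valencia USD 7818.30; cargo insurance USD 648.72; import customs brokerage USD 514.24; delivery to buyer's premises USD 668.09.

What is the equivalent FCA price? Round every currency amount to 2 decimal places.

FCA price: USD 475404.07

Not relevant to the conversion: brokerage, delivery — on the buyer under both terms; not part of either seller's price.
From CIF to FCA, the seller no longer bears: origin terminal, freight, insurance.
FCA price = 484231.76 − 360.67 − 7818.30 − 648.72 = 475404.07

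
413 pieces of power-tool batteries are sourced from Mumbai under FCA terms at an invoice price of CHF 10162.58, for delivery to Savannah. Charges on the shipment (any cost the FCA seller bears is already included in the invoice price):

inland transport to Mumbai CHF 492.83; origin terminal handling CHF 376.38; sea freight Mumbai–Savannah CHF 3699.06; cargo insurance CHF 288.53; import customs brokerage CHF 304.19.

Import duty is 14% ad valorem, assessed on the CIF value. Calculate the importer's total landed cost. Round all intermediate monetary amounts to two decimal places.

FCA: the seller delivers export-cleared goods to the carrier; the buyer bears costs from that point.
Already in the invoice (seller's account under FCA): inland to port — exclude.
CIF value = FCA price + origin terminal + freight + insurance = 10162.58 + 376.38 + 3699.06 + 288.53 = 14526.55
Import duty = 14526.55 × 14% = 2033.72
Buyer bears: origin terminal 376.38 + freight 3699.06 + insurance 288.53 + brokerage 304.19 + duty 2033.72 = 6701.88
Landed cost = invoice 10162.58 + 6701.88 = 16864.46

Total landed cost: CHF 16864.46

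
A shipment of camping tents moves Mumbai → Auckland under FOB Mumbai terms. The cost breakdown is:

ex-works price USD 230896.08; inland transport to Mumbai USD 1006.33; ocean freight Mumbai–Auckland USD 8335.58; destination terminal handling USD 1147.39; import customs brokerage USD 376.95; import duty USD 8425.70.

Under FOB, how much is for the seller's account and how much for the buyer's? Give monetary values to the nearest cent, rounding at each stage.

FOB: the seller bears costs until goods are on board at the origin port; the buyer bears freight, insurance and all costs thereafter.
Seller's account: goods 230896.08 + inland to port 1006.33 = 231902.41
Buyer's account: freight 8335.58 + destination terminal 1147.39 + brokerage 376.95 + duty 8425.70 = 18285.62

Seller: USD 231902.41; buyer: USD 18285.62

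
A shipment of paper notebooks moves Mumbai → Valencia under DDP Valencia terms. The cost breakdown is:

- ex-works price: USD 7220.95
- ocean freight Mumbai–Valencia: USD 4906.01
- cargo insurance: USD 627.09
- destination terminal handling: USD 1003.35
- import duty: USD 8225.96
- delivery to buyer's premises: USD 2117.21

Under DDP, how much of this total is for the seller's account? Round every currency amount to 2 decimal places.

DDP: the seller bears all costs including import duty.
Seller's account: goods 7220.95 + freight 4906.01 + insurance 627.09 + destination terminal 1003.35 + duty 8225.96 + delivery 2117.21 = 24100.57
Buyer's account: 0.00

Seller's account: USD 24100.57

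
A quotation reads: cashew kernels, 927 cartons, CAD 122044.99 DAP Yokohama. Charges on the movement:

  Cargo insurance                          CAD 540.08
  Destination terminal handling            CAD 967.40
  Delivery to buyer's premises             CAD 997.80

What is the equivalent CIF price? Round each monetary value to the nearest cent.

Not relevant to the conversion: insurance — on the seller under both DAP and CIF; already in the DAP price and stays in the CIF price.
From DAP to CIF, the seller no longer bears: destination terminal, delivery.
CIF price = 122044.99 − 967.40 − 997.80 = 120079.79

CIF price: CAD 120079.79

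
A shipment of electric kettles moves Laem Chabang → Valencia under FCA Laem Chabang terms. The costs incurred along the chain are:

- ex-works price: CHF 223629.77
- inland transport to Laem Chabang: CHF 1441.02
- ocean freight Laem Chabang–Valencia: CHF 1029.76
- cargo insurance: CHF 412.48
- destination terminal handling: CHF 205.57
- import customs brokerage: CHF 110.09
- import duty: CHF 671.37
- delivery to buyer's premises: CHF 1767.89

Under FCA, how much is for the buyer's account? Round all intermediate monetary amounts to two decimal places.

FCA: the seller delivers export-cleared goods to the carrier; the buyer bears costs from that point.
Seller's account: goods 223629.77 + inland to port 1441.02 = 225070.79
Buyer's account: freight 1029.76 + insurance 412.48 + destination terminal 205.57 + brokerage 110.09 + duty 671.37 + delivery 1767.89 = 4197.16

Buyer's account: CHF 4197.16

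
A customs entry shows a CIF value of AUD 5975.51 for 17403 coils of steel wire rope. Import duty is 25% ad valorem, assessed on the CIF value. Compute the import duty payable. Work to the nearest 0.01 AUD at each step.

Import duty: AUD 1493.88

Import duty = 5975.51 × 25% = 1493.88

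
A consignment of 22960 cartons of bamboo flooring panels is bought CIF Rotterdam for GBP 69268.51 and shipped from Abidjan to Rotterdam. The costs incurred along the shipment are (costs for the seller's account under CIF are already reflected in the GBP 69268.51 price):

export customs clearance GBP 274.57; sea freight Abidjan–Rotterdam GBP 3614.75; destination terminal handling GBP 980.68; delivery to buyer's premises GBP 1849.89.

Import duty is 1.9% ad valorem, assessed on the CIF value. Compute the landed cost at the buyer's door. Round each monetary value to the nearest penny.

CIF: the seller pays costs through ocean freight and marine insurance to the destination port.
Already in the invoice (seller's account under CIF): export clearance, freight — exclude.
The CIF price already equals the CIF value: 69268.51
Import duty = 69268.51 × 1.9% = 1316.10
Buyer bears: destination terminal 980.68 + delivery 1849.89 + duty 1316.10 = 4146.67
Landed cost = invoice 69268.51 + 4146.67 = 73415.18

Total landed cost: GBP 73415.18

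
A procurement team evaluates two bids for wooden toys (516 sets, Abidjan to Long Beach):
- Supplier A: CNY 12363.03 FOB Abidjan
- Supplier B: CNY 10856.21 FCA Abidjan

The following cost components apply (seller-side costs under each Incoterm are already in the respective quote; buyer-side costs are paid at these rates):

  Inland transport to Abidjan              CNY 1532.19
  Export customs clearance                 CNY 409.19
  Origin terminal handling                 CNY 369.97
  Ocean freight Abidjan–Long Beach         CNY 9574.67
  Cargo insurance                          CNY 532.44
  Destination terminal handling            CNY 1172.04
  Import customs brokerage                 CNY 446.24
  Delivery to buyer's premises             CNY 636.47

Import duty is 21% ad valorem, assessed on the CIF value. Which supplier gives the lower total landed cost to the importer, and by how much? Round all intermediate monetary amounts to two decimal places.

Supplier B is cheaper by CNY 1375.59

Supplier A (FOB):
CIF value = FOB price + freight + insurance = 12363.03 + 9574.67 + 532.44 = 22470.14
Import duty = 22470.14 × 21% = 4718.73
Buyer bears (A): 9574.67 + 532.44 + 1172.04 + 446.24 + 636.47 = 12361.86
Landed cost (A) = invoice 12363.03 + 12361.86 + duty 4718.73 = 29443.62
Supplier B (FCA):
CIF value = FCA price + origin terminal + freight + insurance = 10856.21 + 369.97 + 9574.67 + 532.44 = 21333.29
Import duty = 21333.29 × 21% = 4479.99
Buyer bears (B): 369.97 + 9574.67 + 532.44 + 1172.04 + 446.24 + 636.47 = 12731.83
Landed cost (B) = invoice 10856.21 + 12731.83 + duty 4479.99 = 28068.03
Difference = |29443.62 − 28068.03| = 1375.59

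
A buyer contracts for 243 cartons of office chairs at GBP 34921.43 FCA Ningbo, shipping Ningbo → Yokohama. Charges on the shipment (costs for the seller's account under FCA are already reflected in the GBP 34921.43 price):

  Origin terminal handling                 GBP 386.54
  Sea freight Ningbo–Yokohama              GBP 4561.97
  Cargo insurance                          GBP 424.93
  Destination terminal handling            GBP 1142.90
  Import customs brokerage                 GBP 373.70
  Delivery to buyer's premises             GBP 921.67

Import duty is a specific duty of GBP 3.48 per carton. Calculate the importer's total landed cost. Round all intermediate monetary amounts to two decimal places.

Total landed cost: GBP 43578.78

FCA: the seller delivers export-cleared goods to the carrier; the buyer bears costs from that point.
CIF value = FCA price + origin terminal + freight + insurance = 34921.43 + 386.54 + 4561.97 + 424.93 = 40294.87
Import duty = 243 × 3.48 = 845.64
Buyer bears: origin terminal 386.54 + freight 4561.97 + insurance 424.93 + destination terminal 1142.90 + brokerage 373.70 + delivery 921.67 + duty 845.64 = 8657.35
Landed cost = invoice 34921.43 + 8657.35 = 43578.78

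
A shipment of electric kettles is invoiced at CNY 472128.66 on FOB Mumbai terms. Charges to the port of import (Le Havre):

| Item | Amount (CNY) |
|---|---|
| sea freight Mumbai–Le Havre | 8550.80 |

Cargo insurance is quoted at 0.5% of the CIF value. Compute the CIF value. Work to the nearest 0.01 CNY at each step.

Let C be the CIF value. C = FOB price + freight + 0.5% × C
C − 0.5% × C = 472128.66 + 8550.80
0.995 × C = 480679.46
C = 480679.46 / 0.995 = 483094.93
Insurance premium = 0.5% × 483094.93 = 2415.47

CIF value: CNY 483094.93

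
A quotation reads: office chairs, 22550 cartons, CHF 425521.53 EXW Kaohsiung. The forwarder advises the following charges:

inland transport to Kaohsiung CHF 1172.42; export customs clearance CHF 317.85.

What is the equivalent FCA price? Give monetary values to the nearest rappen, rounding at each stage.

FCA price: CHF 427011.80

From EXW to FCA, the seller additionally bears: inland to port, export clearance.
FCA price = 425521.53 + 1172.42 + 317.85 = 427011.80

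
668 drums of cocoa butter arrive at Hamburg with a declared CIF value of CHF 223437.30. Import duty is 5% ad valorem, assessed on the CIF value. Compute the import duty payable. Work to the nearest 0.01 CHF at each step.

Import duty: CHF 11171.87

Import duty = 223437.30 × 5% = 11171.87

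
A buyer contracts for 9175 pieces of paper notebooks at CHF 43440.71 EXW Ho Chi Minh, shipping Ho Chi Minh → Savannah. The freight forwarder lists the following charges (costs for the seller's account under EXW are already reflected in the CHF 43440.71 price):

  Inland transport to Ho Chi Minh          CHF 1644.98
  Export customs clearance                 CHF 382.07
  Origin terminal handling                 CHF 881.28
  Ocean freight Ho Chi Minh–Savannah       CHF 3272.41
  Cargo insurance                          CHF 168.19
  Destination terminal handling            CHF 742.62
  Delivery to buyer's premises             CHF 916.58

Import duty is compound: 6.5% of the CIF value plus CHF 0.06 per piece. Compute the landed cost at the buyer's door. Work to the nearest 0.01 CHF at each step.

Total landed cost: CHF 55235.67

EXW: the seller makes goods available at their premises; the buyer bears all onward costs.
CIF value = EXW price + inland to port + export clearance + origin terminal + freight + insurance = 43440.71 + 1644.98 + 382.07 + 881.28 + 3272.41 + 168.19 = 49789.64
Ad valorem component: 49789.64 × 6.5% = 3236.33
Specific component: 9175 × 0.06 = 550.50
Import duty = 3236.33 + 550.50 = 3786.83
Buyer bears: inland to port 1644.98 + export clearance 382.07 + origin terminal 881.28 + freight 3272.41 + insurance 168.19 + destination terminal 742.62 + delivery 916.58 + duty 3786.83 = 11794.96
Landed cost = invoice 43440.71 + 11794.96 = 55235.67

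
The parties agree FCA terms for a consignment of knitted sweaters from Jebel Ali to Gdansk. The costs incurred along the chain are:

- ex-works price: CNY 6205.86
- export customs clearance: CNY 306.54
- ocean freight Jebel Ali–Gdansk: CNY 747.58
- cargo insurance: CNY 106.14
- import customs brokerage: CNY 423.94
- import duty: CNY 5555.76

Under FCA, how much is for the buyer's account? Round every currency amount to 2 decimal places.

FCA: the seller delivers export-cleared goods to the carrier; the buyer bears costs from that point.
Seller's account: goods 6205.86 + export clearance 306.54 = 6512.40
Buyer's account: freight 747.58 + insurance 106.14 + brokerage 423.94 + duty 5555.76 = 6833.42

Buyer's account: CNY 6833.42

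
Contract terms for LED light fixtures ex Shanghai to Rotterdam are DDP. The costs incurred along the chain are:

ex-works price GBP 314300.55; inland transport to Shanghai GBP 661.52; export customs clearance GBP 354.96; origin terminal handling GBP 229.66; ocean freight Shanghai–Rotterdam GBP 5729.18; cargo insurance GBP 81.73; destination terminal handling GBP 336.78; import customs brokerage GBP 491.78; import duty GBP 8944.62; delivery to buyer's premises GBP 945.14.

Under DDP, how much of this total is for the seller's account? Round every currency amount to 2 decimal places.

Seller's account: GBP 332075.92

DDP: the seller bears all costs including import duty.
Seller's account: goods 314300.55 + inland to port 661.52 + export clearance 354.96 + origin terminal 229.66 + freight 5729.18 + insurance 81.73 + destination terminal 336.78 + brokerage 491.78 + duty 8944.62 + delivery 945.14 = 332075.92
Buyer's account: 0.00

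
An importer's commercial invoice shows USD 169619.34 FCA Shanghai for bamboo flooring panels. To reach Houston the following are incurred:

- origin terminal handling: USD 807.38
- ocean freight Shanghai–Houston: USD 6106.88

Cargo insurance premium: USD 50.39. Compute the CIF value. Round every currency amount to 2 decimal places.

CIF = FCA price + pre-shipment costs + freight + insurance
CIF = 169619.34 + 807.38 + 6106.88 + 50.39 = 176583.99

CIF value: USD 176583.99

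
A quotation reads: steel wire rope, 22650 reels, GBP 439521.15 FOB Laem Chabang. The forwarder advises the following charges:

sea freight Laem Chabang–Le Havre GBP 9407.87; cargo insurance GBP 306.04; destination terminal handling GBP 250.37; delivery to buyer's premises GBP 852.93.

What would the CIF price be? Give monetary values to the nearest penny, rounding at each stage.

CIF price: GBP 449235.06

Not relevant to the conversion: delivery, destination terminal — on the buyer under both terms; not part of either seller's price.
From FOB to CIF, the seller additionally bears: freight, insurance.
CIF price = 439521.15 + 9407.87 + 306.04 = 449235.06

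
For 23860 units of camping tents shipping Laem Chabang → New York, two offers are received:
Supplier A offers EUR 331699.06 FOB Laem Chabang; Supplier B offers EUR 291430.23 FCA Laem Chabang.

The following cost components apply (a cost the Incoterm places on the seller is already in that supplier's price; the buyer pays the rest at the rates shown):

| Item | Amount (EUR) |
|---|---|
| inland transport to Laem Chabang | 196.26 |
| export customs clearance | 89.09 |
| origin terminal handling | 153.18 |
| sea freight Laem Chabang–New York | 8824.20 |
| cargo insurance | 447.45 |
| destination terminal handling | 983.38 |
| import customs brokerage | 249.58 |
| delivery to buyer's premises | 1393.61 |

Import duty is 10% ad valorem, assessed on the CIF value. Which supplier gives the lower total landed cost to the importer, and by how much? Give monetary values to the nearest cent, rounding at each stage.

Supplier B is cheaper by EUR 44127.21

Supplier A (FOB):
CIF value = FOB price + freight + insurance = 331699.06 + 8824.20 + 447.45 = 340970.71
Import duty = 340970.71 × 10% = 34097.07
Buyer bears (A): 8824.20 + 447.45 + 983.38 + 249.58 + 1393.61 = 11898.22
Landed cost (A) = invoice 331699.06 + 11898.22 + duty 34097.07 = 377694.35
Supplier B (FCA):
CIF value = FCA price + origin terminal + freight + insurance = 291430.23 + 153.18 + 8824.20 + 447.45 = 300855.06
Import duty = 300855.06 × 10% = 30085.51
Buyer bears (B): 153.18 + 8824.20 + 447.45 + 983.38 + 249.58 + 1393.61 = 12051.40
Landed cost (B) = invoice 291430.23 + 12051.40 + duty 30085.51 = 333567.14
Difference = |377694.35 − 333567.14| = 44127.21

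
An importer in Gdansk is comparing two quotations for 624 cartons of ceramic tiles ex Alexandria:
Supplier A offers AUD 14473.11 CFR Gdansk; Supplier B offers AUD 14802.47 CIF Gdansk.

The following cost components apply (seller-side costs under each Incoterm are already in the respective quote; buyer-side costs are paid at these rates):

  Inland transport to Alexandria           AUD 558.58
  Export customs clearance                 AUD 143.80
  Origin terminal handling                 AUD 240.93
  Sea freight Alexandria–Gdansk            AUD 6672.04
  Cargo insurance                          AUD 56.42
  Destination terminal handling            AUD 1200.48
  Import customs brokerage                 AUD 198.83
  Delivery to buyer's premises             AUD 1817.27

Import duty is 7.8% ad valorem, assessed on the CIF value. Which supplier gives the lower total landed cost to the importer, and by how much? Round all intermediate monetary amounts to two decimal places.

Supplier A is cheaper by AUD 294.23

Supplier A (CFR):
CIF value = CFR price + insurance = 14473.11 + 56.42 = 14529.53
Import duty = 14529.53 × 7.8% = 1133.30
Buyer bears (A): 56.42 + 1200.48 + 198.83 + 1817.27 = 3273.00
Landed cost (A) = invoice 14473.11 + 3273.00 + duty 1133.30 = 18879.41
Supplier B (CIF):
The CIF price already equals the CIF value: 14802.47
Import duty = 14802.47 × 7.8% = 1154.59
Buyer bears (B): 1200.48 + 198.83 + 1817.27 = 3216.58
Landed cost (B) = invoice 14802.47 + 3216.58 + duty 1154.59 = 19173.64
Difference = |18879.41 − 19173.64| = 294.23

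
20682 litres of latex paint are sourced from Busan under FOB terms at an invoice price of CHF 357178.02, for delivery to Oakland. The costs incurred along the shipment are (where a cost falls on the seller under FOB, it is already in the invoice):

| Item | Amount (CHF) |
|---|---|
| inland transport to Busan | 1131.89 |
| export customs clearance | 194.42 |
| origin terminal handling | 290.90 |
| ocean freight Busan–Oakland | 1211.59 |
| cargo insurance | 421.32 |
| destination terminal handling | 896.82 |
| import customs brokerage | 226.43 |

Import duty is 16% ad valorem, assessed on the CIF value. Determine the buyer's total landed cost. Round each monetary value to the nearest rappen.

FOB: the seller bears costs until goods are on board at the origin port; the buyer bears freight, insurance and all costs thereafter.
Already in the invoice (seller's account under FOB): inland to port, export clearance, origin terminal — exclude.
CIF value = FOB price + freight + insurance = 357178.02 + 1211.59 + 421.32 = 358810.93
Import duty = 358810.93 × 16% = 57409.75
Buyer bears: freight 1211.59 + insurance 421.32 + destination terminal 896.82 + brokerage 226.43 + duty 57409.75 = 60165.91
Landed cost = invoice 357178.02 + 60165.91 = 417343.93

Total landed cost: CHF 417343.93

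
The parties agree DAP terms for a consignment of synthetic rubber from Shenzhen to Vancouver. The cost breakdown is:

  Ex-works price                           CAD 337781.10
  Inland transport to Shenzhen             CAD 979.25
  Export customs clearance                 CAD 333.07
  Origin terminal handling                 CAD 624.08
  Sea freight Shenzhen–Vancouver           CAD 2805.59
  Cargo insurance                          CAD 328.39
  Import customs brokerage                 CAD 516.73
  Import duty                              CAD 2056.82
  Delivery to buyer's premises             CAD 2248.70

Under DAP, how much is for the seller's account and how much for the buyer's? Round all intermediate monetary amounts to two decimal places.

DAP: the seller bears all costs to the named destination except import duty and clearance.
Seller's account: goods 337781.10 + inland to port 979.25 + export clearance 333.07 + origin terminal 624.08 + freight 2805.59 + insurance 328.39 + delivery 2248.70 = 345100.18
Buyer's account: brokerage 516.73 + duty 2056.82 = 2573.55

Seller: CAD 345100.18; buyer: CAD 2573.55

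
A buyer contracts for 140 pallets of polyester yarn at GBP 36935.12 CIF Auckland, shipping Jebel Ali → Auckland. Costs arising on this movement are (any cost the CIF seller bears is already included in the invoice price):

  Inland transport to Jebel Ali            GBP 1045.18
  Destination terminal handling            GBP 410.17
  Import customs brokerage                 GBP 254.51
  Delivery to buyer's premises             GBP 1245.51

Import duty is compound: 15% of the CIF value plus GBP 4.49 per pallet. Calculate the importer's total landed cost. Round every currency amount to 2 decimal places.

CIF: the seller pays costs through ocean freight and marine insurance to the destination port.
Already in the invoice (seller's account under CIF): inland to port — exclude.
The CIF price already equals the CIF value: 36935.12
Ad valorem component: 36935.12 × 15% = 5540.27
Specific component: 140 × 4.49 = 628.60
Import duty = 5540.27 + 628.60 = 6168.87
Buyer bears: destination terminal 410.17 + brokerage 254.51 + delivery 1245.51 + duty 6168.87 = 8079.06
Landed cost = invoice 36935.12 + 8079.06 = 45014.18

Total landed cost: GBP 45014.18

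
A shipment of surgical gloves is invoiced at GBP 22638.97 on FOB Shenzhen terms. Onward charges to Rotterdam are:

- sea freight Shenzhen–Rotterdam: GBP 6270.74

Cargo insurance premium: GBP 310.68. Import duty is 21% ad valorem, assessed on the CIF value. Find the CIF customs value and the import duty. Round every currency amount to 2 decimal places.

CIF value: GBP 29220.39; import duty: GBP 6136.28

CIF = FOB price + freight + insurance
CIF = 22638.97 + 6270.74 + 310.68 = 29220.39
Import duty = 29220.39 × 21% = 6136.28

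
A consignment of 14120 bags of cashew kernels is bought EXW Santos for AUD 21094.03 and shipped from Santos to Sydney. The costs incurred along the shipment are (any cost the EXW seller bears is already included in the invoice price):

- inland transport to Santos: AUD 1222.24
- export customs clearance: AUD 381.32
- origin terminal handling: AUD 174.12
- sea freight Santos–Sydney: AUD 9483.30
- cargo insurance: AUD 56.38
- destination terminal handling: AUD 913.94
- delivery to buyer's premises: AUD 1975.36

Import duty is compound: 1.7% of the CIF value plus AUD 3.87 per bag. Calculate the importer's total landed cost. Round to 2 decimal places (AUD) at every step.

Total landed cost: AUD 90496.08

EXW: the seller makes goods available at their premises; the buyer bears all onward costs.
CIF value = EXW price + inland to port + export clearance + origin terminal + freight + insurance = 21094.03 + 1222.24 + 381.32 + 174.12 + 9483.30 + 56.38 = 32411.39
Ad valorem component: 32411.39 × 1.7% = 550.99
Specific component: 14120 × 3.87 = 54644.40
Import duty = 550.99 + 54644.40 = 55195.39
Buyer bears: inland to port 1222.24 + export clearance 381.32 + origin terminal 174.12 + freight 9483.30 + insurance 56.38 + destination terminal 913.94 + delivery 1975.36 + duty 55195.39 = 69402.05
Landed cost = invoice 21094.03 + 69402.05 = 90496.08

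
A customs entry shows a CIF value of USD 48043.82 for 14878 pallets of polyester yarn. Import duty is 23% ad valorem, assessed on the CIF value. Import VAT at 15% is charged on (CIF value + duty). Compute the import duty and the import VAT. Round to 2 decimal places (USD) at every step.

Import duty = 48043.82 × 23% = 11050.08
VAT base = CIF + duty = 48043.82 + 11050.08 = 59093.90
Import VAT = 59093.90 × 15% = 8864.09

Import duty: USD 11050.08; import VAT: USD 8864.09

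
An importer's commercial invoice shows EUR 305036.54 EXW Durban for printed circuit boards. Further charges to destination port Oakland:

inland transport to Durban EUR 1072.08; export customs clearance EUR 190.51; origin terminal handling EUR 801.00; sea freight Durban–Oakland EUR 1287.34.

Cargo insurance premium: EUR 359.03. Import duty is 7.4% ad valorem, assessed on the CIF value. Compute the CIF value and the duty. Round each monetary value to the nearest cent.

CIF = EXW price + pre-shipment costs + freight + insurance
CIF = 305036.54 + 1072.08 + 190.51 + 801.00 + 1287.34 + 359.03 = 308746.50
Import duty = 308746.50 × 7.4% = 22847.24

CIF value: EUR 308746.50; import duty: EUR 22847.24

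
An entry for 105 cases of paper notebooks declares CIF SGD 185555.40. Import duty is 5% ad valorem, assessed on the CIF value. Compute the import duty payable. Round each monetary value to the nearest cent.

Import duty = 185555.40 × 5% = 9277.77

Import duty: SGD 9277.77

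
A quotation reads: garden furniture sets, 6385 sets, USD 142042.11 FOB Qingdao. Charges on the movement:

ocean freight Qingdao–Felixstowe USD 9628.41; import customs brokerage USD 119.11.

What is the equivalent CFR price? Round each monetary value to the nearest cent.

CFR price: USD 151670.52

Not relevant to the conversion: brokerage — on the buyer under both terms; not part of either seller's price.
From FOB to CFR, the seller additionally bears: freight.
CFR price = 142042.11 + 9628.41 = 151670.52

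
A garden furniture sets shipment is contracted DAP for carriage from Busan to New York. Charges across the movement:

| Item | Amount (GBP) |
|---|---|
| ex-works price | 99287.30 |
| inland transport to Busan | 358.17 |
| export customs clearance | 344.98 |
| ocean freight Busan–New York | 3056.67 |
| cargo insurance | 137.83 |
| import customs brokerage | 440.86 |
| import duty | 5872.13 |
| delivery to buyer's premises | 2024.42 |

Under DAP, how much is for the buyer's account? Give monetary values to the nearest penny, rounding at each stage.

DAP: the seller bears all costs to the named destination except import duty and clearance.
Seller's account: goods 99287.30 + inland to port 358.17 + export clearance 344.98 + freight 3056.67 + insurance 137.83 + delivery 2024.42 = 105209.37
Buyer's account: brokerage 440.86 + duty 5872.13 = 6312.99

Buyer's account: GBP 6312.99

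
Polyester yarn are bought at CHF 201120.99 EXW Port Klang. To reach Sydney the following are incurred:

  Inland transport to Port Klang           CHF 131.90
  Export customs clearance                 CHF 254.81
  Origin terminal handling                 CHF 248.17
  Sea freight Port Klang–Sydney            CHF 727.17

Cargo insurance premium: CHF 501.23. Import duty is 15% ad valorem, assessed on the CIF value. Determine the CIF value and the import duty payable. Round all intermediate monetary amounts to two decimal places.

CIF value: CHF 202984.27; import duty: CHF 30447.64

CIF = EXW price + pre-shipment costs + freight + insurance
CIF = 201120.99 + 131.90 + 254.81 + 248.17 + 727.17 + 501.23 = 202984.27
Import duty = 202984.27 × 15% = 30447.64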